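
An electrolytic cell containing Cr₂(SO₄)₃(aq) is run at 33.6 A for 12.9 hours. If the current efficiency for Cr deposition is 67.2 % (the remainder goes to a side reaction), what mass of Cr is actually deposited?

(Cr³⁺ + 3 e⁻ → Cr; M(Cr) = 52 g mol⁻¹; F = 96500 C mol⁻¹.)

188 g

Q = I·t = 33.60 × 46440 = 1560000 C.
n(e⁻) = 1560000/96500 = 16.17 mol; theoretically n(Cr) = 16.17/3 = 5.390 mol, m_theo = 280.3 g.
At 67.2 % efficiency, m_actual = 0.672 × 280.3 = 188 g.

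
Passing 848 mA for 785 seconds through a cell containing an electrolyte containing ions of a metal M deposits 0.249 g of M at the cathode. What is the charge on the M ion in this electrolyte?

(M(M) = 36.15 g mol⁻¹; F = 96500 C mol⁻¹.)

Q = I·t = 0.8480 A × 785.00 s = 665.7 C, so n(e⁻) = 665.7/96500 = 0.006898 mol.
n(M) deposited = 0.249 / 36.15 = 0.006888 mol.
Electrons per atom = n(e⁻)/n(M) = 0.006898 / 0.006888 = 1.00 ≈ 1, so the ion is M⁺.

+1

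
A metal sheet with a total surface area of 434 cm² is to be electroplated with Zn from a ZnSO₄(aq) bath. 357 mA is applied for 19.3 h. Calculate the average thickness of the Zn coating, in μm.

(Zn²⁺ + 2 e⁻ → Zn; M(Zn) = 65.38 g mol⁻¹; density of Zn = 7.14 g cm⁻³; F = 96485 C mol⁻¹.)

27.1 μm

Q = I·t = 0.3570 × 69480 = 24800 C; n(e⁻) = 0.2571 mol.
n(Zn) = n(e⁻)/2 = 0.1285 mol, so m = 0.1285 × 65.38 = 8.404 g.
Volume = m/ρ = 8.404 / 7.14 = 1.177 cm³.
Thickness = V/A = 1.177 / 434 = 0.00271 cm = 27.1 μm.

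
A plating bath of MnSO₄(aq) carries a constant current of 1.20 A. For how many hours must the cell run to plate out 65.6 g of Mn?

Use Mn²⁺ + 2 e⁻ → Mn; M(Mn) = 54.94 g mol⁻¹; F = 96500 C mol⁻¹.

53.3 h

n(Mn) = m/M = 65.6 / 54.94 = 1.194 mol.
Each Mn atom requires 2 electrons, so n(e⁻) = 2 × 1.194 = 2.388 mol.
Q = n(e⁻)·F = 2.388 × 96500 = 230400 C.
t = Q/I = 230400 / 1.200 A = 192000 s = 53.3 h.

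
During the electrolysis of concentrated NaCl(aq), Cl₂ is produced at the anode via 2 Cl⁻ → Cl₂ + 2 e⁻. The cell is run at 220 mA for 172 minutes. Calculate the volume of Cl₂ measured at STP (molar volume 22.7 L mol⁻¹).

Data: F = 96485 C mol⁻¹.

0.267 L

Q = I·t = 0.2200 A × 10320 s = 2270 C.
n(e⁻) = Q/F = 2270 / 96485 = 0.02353 mol.
2 electrons are transferred per Cl₂ molecule, so n(Cl₂) = 0.02353 / 2 = 0.01177 mol.
V = n × V_m = 0.01177 × 22.7 = 0.267 L.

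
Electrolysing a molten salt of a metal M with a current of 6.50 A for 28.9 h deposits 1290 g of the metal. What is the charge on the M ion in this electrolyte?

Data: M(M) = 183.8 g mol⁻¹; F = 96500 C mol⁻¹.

+1

Q = I·t = 6.500 A × 104040 s = 676300 C, so n(e⁻) = 676300/96500 = 7.008 mol.
n(M) deposited = 1290 / 183.8 = 7.018 mol.
Electrons per atom = n(e⁻)/n(M) = 7.008 / 7.018 = 0.998 ≈ 1, so the ion is M⁺.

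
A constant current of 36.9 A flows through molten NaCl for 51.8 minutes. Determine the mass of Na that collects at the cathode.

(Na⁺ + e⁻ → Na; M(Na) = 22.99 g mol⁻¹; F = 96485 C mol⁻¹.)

27.3 g

Q = I·t = 36.90 A × 3108.0 s = 114700 C.
n(e⁻) = Q/F = 114700 / 96485 = 1.189 mol.
Na⁺ + e⁻ → Na, so n(Na) = n(e⁻)/1 = 1.189 mol.
m = n·M = 1.189 × 22.99 = 27.3 g.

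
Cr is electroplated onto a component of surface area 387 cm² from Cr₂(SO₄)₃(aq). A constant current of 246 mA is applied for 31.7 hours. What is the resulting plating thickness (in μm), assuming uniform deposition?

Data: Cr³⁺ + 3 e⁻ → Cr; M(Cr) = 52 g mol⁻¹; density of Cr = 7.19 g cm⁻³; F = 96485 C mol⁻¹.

18.1 μm

Q = I·t = 0.2460 × 114120 = 28070 C; n(e⁻) = 0.2910 mol.
n(Cr) = n(e⁻)/3 = 0.09699 mol, so m = 0.09699 × 52 = 5.043 g.
Volume = m/ρ = 5.043 / 7.19 = 0.7014 cm³.
Thickness = V/A = 0.7014 / 387 = 0.00181 cm = 18.1 μm.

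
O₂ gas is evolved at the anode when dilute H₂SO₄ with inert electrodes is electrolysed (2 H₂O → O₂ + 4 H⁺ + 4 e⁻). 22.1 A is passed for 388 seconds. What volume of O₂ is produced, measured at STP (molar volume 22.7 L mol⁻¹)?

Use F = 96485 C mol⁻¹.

Q = I·t = 22.10 A × 388.00 s = 8575 C.
n(e⁻) = Q/F = 8575 / 96485 = 0.08887 mol.
4 electrons are transferred per O₂ molecule, so n(O₂) = 0.08887 / 4 = 0.02222 mol.
V = n × V_m = 0.02222 × 22.7 = 0.504 L.

0.504 L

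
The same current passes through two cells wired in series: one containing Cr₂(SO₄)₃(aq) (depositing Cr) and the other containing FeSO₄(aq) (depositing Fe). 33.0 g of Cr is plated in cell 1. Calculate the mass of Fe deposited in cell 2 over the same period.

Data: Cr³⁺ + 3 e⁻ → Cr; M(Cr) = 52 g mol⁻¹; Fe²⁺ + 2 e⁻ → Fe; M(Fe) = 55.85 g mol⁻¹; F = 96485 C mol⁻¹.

53.2 g

n(Cr) = 33.0 / 52 = 0.6346 mol.
Since Cr³⁺ + 3 e⁻ → Cr, n(e⁻) passed = 3 × 0.6346 = 1.904 mol.
Cells in series carry the same charge, so the same 1.904 mol of electrons passes through cell 2.
Fe²⁺ + 2 e⁻ → Fe, so n(Fe) = 1.904 / 2 = 0.9519 mol.
m(Fe) = 0.9519 × 55.85 = 53.2 g.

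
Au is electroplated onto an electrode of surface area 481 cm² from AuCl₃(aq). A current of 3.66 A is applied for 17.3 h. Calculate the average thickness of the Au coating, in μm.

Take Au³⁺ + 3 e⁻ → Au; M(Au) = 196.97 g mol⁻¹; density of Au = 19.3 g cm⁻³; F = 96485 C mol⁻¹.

167 μm

Q = I·t = 3.660 × 62280 = 227900 C; n(e⁻) = 2.362 mol.
n(Au) = n(e⁻)/3 = 0.7875 mol, so m = 0.7875 × 196.97 = 155.1 g.
Volume = m/ρ = 155.1 / 19.3 = 8.037 cm³.
Thickness = V/A = 8.037 / 481 = 0.0167 cm = 167 μm.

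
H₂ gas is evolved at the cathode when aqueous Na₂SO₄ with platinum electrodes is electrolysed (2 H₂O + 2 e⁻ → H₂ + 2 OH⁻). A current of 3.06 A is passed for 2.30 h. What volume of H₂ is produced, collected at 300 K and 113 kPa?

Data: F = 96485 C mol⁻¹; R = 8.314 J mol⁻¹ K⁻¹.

Q = I·t = 3.060 A × 8280.0 s = 25340 C.
n(e⁻) = Q/F = 25340 / 96485 = 0.2626 mol.
2 electrons are transferred per H₂ molecule, so n(H₂) = 0.2626 / 2 = 0.1313 mol.
V = nRT/P = (0.1313 × 8.314 × 300) / (113 × 10³ Pa) = 0.00290 m³ = 2.90 L.

2.90 L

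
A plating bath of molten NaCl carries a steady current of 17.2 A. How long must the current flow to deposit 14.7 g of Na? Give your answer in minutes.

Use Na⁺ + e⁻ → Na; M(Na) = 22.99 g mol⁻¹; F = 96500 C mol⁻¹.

n(Na) = m/M = 14.7 / 22.99 = 0.6394 mol.
Each Na atom requires 1 electron, so n(e⁻) = 1 × 0.6394 = 0.6394 mol.
Q = n(e⁻)·F = 0.6394 × 96500 = 61700 C.
t = Q/I = 61700 / 17.20 A = 3587 s = 59.8 min.

59.8 min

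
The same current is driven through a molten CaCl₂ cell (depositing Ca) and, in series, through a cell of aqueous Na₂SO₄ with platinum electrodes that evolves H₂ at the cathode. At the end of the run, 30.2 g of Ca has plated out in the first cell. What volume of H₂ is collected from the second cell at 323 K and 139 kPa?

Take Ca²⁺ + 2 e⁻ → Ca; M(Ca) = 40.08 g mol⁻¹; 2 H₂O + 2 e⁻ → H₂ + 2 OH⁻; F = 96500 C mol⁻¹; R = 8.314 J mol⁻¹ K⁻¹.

n(Ca) = 30.2 / 40.08 = 0.7535 mol, so n(e⁻) = 2 × 0.7535 = 1.507 mol.
The cells are in series, so the same 1.507 mol of electrons passes through the second cell.
2 H₂O + 2 e⁻ → H₂ + 2 OH⁻ — 2 mol e⁻ per mol H₂, so n(H₂) = 1.507/2 = 0.7535 mol.
V = nRT/P = (0.7535 × 8.314 × 323) / (139 × 10³) = 0.0146 m³ = 14.6 L.

14.6 L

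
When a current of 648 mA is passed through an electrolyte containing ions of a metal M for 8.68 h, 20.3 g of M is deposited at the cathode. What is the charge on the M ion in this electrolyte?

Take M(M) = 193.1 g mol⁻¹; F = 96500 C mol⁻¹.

+2

Q = I·t = 0.6480 A × 31248 s = 20250 C, so n(e⁻) = 20250/96500 = 0.2098 mol.
n(M) deposited = 20.3 / 193.1 = 0.1051 mol.
Electrons per atom = n(e⁻)/n(M) = 0.2098 / 0.1051 = 2.00 ≈ 2, so the ion is M²⁺.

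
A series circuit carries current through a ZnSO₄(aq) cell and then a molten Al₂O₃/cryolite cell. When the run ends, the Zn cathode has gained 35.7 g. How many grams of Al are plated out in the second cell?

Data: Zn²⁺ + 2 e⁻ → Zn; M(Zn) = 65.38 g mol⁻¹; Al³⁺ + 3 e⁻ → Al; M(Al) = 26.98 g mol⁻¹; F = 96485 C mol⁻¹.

n(Zn) = 35.7 / 65.38 = 0.5460 mol.
Since Zn²⁺ + 2 e⁻ → Zn, n(e⁻) passed = 2 × 0.5460 = 1.092 mol.
Cells in series carry the same charge, so the same 1.092 mol of electrons passes through cell 2.
Al³⁺ + 3 e⁻ → Al, so n(Al) = 1.092 / 3 = 0.3640 mol.
m(Al) = 0.3640 × 26.98 = 9.82 g.

9.82 g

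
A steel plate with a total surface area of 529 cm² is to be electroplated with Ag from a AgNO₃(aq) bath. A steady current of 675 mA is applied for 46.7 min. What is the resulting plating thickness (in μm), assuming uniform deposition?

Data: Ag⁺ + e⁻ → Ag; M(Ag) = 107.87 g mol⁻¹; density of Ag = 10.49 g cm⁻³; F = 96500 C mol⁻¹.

Q = I·t = 0.6750 × 2802.0 = 1891 C; n(e⁻) = 0.01960 mol.
n(Ag) = n(e⁻)/1 = 0.01960 mol, so m = 0.01960 × 107.87 = 2.114 g.
Volume = m/ρ = 2.114 / 10.49 = 0.2015 cm³.
Thickness = V/A = 0.2015 / 529 = 3.81 × 10⁻⁴ cm = 3.81 μm.

3.81 μm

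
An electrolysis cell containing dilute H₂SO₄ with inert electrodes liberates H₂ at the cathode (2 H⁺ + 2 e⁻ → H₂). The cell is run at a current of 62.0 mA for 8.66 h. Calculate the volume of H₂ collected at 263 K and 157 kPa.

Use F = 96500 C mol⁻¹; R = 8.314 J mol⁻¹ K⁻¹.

0.139 L

Q = I·t = 0.06200 A × 31176 s = 1933 C.
n(e⁻) = Q/F = 1933 / 96500 = 0.02003 mol.
2 electrons are transferred per H₂ molecule, so n(H₂) = 0.02003 / 2 = 0.01002 mol.
V = nRT/P = (0.01002 × 8.314 × 263) / (157 × 10³ Pa) = 1.39 × 10⁻⁴ m³ = 0.139 L.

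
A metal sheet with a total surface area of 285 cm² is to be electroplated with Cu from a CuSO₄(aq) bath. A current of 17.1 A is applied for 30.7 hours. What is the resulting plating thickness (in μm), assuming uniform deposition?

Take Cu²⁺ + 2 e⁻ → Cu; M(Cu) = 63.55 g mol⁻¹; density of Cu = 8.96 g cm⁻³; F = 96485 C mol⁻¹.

2440 μm

Q = I·t = 17.10 × 110520 = 1890000 C; n(e⁻) = 19.59 mol.
n(Cu) = n(e⁻)/2 = 9.794 mol, so m = 9.794 × 63.55 = 622.4 g.
Volume = m/ρ = 622.4 / 8.96 = 69.46 cm³.
Thickness = V/A = 69.46 / 285 = 0.244 cm = 2440 μm.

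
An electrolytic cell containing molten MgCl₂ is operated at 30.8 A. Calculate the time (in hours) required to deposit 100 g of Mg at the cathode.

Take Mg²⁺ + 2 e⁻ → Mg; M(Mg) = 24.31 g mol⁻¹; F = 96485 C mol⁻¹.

n(Mg) = m/M = 100 / 24.31 = 4.114 mol.
Each Mg atom requires 2 electrons, so n(e⁻) = 2 × 4.114 = 8.227 mol.
Q = n(e⁻)·F = 8.227 × 96485 = 793800 C.
t = Q/I = 793800 / 30.80 A = 25770 s = 7.16 h.

7.16 h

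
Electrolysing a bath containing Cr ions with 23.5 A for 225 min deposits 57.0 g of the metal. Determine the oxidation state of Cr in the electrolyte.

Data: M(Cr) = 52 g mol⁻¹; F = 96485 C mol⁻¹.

+3

Q = I·t = 23.50 A × 13500 s = 317200 C, so n(e⁻) = 317200/96485 = 3.288 mol.
n(Cr) deposited = 57.0 / 52 = 1.096 mol.
Electrons per atom = n(e⁻)/n(Cr) = 3.288 / 1.096 = 3.00 ≈ 3, so the ion is Cr³⁺.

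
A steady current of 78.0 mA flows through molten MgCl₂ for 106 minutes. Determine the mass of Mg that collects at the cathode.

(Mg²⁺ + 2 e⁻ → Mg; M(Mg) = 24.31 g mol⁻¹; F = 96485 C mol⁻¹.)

Q = I·t = 0.07800 A × 6360.0 s = 496.1 C.
n(e⁻) = Q/F = 496.1 / 96485 = 0.005142 mol.
Mg²⁺ + 2 e⁻ → Mg, so n(Mg) = n(e⁻)/2 = 0.002571 mol.
m = n·M = 0.002571 × 24.31 = 0.0625 g.

0.0625 g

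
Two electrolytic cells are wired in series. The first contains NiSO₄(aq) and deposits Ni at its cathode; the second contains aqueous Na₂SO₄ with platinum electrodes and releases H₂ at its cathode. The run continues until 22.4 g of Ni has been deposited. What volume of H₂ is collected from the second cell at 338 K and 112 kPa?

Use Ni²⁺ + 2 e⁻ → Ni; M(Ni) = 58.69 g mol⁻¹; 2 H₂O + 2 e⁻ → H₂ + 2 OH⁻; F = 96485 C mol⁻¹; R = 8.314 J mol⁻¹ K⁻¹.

9.58 L

n(Ni) = 22.4 / 58.69 = 0.3817 mol, so n(e⁻) = 2 × 0.3817 = 0.7633 mol.
The cells are in series, so the same 0.7633 mol of electrons passes through the second cell.
2 H₂O + 2 e⁻ → H₂ + 2 OH⁻ — 2 mol e⁻ per mol H₂, so n(H₂) = 0.7633/2 = 0.3817 mol.
V = nRT/P = (0.3817 × 8.314 × 338) / (112 × 10³) = 0.00958 m³ = 9.58 L.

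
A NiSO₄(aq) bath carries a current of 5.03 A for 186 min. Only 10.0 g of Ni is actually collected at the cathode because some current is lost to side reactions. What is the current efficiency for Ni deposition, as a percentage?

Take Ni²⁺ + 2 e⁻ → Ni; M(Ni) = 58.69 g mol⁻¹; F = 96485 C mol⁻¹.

Q = I·t = 5.030 × 11160 = 56130 C; n(e⁻) = 56130/96485 = 0.5818 mol.
Theoretical n(Ni) = n(e⁻)/2 = 0.2909 mol, i.e. m_theo = 0.2909 × 58.69 = 17.07 g.
Efficiency = m_actual / m_theo = 10.0 / 17.07 = 58.6 %.

58.6 %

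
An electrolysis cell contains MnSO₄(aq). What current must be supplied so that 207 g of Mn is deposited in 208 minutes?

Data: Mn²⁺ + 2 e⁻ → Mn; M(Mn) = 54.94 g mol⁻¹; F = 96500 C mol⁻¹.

58.3 A

n(Mn) = 207 / 54.94 = 3.768 mol.
n(e⁻) = 2 × 3.768 = 7.535 mol.
Q = n(e⁻)·F = 7.535 × 96500 = 727200 C.
I = Q/t = 727200 / 12480 s = 58.3 A.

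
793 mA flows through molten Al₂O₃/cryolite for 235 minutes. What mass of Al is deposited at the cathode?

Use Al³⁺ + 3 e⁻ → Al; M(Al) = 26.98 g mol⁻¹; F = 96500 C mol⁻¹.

Q = I·t = 0.7930 A × 14100 s = 11180 C.
n(e⁻) = Q/F = 11180 / 96500 = 0.1159 mol.
Al³⁺ + 3 e⁻ → Al, so n(Al) = n(e⁻)/3 = 0.03862 mol.
m = n·M = 0.03862 × 26.98 = 1.04 g.

1.04 g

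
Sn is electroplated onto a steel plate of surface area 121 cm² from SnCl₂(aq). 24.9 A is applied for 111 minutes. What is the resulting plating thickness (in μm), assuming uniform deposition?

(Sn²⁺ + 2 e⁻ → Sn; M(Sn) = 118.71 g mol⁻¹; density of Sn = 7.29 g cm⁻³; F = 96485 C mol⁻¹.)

Q = I·t = 24.90 × 6660.0 = 165800 C; n(e⁻) = 1.719 mol.
n(Sn) = n(e⁻)/2 = 0.8594 mol, so m = 0.8594 × 118.71 = 102.0 g.
Volume = m/ρ = 102.0 / 7.29 = 13.99 cm³.
Thickness = V/A = 13.99 / 121 = 0.116 cm = 1160 μm.

1160 μm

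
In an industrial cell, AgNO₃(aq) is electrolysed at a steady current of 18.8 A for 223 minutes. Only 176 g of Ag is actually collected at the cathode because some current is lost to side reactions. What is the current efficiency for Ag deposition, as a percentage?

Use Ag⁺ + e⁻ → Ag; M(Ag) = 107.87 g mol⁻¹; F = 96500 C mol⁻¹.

Q = I·t = 18.80 × 13380 = 251500 C; n(e⁻) = 251500/96500 = 2.607 mol.
Theoretical n(Ag) = n(e⁻)/1 = 2.607 mol, i.e. m_theo = 2.607 × 107.87 = 281.2 g.
Efficiency = m_actual / m_theo = 176 / 281.2 = 62.6 %.

62.6 %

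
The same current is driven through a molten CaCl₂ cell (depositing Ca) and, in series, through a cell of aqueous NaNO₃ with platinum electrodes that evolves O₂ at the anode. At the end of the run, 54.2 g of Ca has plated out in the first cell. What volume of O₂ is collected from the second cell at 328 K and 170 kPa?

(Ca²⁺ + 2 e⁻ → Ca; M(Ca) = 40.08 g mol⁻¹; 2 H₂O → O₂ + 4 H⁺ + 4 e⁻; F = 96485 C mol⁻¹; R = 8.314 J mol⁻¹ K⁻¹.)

n(Ca) = 54.2 / 40.08 = 1.352 mol, so n(e⁻) = 2 × 1.352 = 2.705 mol.
The cells are in series, so the same 2.705 mol of electrons passes through the second cell.
2 H₂O → O₂ + 4 H⁺ + 4 e⁻ — 4 mol e⁻ per mol O₂, so n(O₂) = 2.705/4 = 0.6761 mol.
V = nRT/P = (0.6761 × 8.314 × 328) / (170 × 10³) = 0.0108 m³ = 10.8 L.

10.8 L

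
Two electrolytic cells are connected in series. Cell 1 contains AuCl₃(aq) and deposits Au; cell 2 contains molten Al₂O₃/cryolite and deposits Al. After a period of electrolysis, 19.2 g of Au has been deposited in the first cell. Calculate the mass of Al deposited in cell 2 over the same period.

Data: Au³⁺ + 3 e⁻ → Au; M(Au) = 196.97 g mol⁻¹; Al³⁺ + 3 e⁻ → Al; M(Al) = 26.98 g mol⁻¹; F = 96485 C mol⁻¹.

2.63 g

n(Au) = 19.2 / 196.97 = 0.09748 mol.
Since Au³⁺ + 3 e⁻ → Au, n(e⁻) passed = 3 × 0.09748 = 0.2924 mol.
Cells in series carry the same charge, so the same 0.2924 mol of electrons passes through cell 2.
Al³⁺ + 3 e⁻ → Al, so n(Al) = 0.2924 / 3 = 0.09748 mol.
m(Al) = 0.09748 × 26.98 = 2.63 g.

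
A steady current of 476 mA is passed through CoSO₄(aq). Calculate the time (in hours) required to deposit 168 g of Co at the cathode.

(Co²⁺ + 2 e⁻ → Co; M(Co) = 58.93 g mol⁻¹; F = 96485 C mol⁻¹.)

n(Co) = m/M = 168 / 58.93 = 2.851 mol.
Each Co atom requires 2 electrons, so n(e⁻) = 2 × 2.851 = 5.702 mol.
Q = n(e⁻)·F = 5.702 × 96485 = 550100 C.
t = Q/I = 550100 / 0.4760 A = 1156000 s = 321 h.

321 h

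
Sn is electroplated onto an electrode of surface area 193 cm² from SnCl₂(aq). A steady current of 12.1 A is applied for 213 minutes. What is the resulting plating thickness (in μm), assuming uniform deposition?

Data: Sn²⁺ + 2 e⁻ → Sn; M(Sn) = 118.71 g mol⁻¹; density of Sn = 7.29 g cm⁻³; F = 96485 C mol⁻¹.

Q = I·t = 12.10 × 12780 = 154600 C; n(e⁻) = 1.603 mol.
n(Sn) = n(e⁻)/2 = 0.8014 mol, so m = 0.8014 × 118.71 = 95.13 g.
Volume = m/ρ = 95.13 / 7.29 = 13.05 cm³.
Thickness = V/A = 13.05 / 193 = 0.0676 cm = 676 μm.

676 μm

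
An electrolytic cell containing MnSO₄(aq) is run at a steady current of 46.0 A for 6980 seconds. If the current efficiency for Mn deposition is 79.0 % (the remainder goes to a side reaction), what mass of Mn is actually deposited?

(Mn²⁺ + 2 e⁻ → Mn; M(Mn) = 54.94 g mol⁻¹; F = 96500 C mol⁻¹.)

Q = I·t = 46.00 × 6980.0 = 321100 C.
n(e⁻) = 321100/96500 = 3.327 mol; theoretically n(Mn) = 3.327/2 = 1.664 mol, m_theo = 91.40 g.
At 79.0 % efficiency, m_actual = 0.790 × 91.40 = 72.2 g.

72.2 g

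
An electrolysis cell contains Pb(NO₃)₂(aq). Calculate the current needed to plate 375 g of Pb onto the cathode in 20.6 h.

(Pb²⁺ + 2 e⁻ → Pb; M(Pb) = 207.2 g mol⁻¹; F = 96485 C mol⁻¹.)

n(Pb) = 375 / 207.2 = 1.810 mol.
n(e⁻) = 2 × 1.810 = 3.620 mol.
Q = n(e⁻)·F = 3.620 × 96485 = 349200 C.
I = Q/t = 349200 / 74160 s = 4.71 A.

4.71 A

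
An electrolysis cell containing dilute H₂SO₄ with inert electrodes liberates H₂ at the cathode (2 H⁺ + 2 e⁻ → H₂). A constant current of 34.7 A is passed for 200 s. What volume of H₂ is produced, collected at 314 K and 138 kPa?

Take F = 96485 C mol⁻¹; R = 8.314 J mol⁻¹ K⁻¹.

Q = I·t = 34.70 A × 200.00 s = 6940 C.
n(e⁻) = Q/F = 6940 / 96485 = 0.07193 mol.
2 electrons are transferred per H₂ molecule, so n(H₂) = 0.07193 / 2 = 0.03596 mol.
V = nRT/P = (0.03596 × 8.314 × 314) / (138 × 10³ Pa) = 6.80 × 10⁻⁴ m³ = 0.680 L.

0.680 L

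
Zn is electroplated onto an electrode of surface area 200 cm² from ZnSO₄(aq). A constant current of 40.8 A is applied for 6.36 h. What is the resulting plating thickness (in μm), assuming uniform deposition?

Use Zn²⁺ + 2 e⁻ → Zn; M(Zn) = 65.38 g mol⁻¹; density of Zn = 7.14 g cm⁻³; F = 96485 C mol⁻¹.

2220 μm

Q = I·t = 40.80 × 22896 = 934200 C; n(e⁻) = 9.682 mol.
n(Zn) = n(e⁻)/2 = 4.841 mol, so m = 4.841 × 65.38 = 316.5 g.
Volume = m/ρ = 316.5 / 7.14 = 44.33 cm³.
Thickness = V/A = 44.33 / 200 = 0.222 cm = 2220 μm.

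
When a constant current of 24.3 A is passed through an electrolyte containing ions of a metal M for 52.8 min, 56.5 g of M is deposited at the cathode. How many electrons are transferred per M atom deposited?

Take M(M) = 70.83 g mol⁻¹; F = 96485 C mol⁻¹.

1

Q = I·t = 24.30 A × 3168.0 s = 76980 C, so n(e⁻) = 76980/96485 = 0.7979 mol.
n(M) deposited = 56.5 / 70.83 = 0.7977 mol.
Electrons per atom = n(e⁻)/n(M) = 0.7979 / 0.7977 = 1.00 ≈ 1, so the ion is M⁺.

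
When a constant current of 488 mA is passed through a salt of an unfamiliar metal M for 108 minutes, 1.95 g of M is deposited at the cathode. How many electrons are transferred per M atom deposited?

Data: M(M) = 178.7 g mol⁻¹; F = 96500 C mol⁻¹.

3

Q = I·t = 0.4880 A × 6480.0 s = 3162 C, so n(e⁻) = 3162/96500 = 0.03277 mol.
n(M) deposited = 1.95 / 178.7 = 0.01091 mol.
Electrons per atom = n(e⁻)/n(M) = 0.03277 / 0.01091 = 3.00 ≈ 3, so the ion is M³⁺.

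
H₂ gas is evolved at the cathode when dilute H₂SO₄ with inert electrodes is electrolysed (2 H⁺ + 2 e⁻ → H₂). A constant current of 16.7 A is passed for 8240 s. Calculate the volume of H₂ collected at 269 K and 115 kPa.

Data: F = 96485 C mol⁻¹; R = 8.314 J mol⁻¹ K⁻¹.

13.9 L

Q = I·t = 16.70 A × 8240.0 s = 137600 C.
n(e⁻) = Q/F = 137600 / 96485 = 1.426 mol.
2 electrons are transferred per H₂ molecule, so n(H₂) = 1.426 / 2 = 0.7131 mol.
V = nRT/P = (0.7131 × 8.314 × 269) / (115 × 10³ Pa) = 0.0139 m³ = 13.9 L.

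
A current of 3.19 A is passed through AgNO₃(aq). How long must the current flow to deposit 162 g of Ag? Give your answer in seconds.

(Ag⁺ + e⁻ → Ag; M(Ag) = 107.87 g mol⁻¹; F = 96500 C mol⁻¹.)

45400 s

n(Ag) = m/M = 162 / 107.87 = 1.502 mol.
Each Ag atom requires 1 electron, so n(e⁻) = 1 × 1.502 = 1.502 mol.
Q = n(e⁻)·F = 1.502 × 96500 = 144900 C.
t = Q/I = 144900 / 3.190 A = 45430 s.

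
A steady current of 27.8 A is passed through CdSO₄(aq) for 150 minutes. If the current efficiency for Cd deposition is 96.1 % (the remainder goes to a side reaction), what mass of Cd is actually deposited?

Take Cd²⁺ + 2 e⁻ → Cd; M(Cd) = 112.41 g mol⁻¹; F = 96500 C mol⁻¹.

Q = I·t = 27.80 × 9000.0 = 250200 C.
n(e⁻) = 250200/96500 = 2.593 mol; theoretically n(Cd) = 2.593/2 = 1.296 mol, m_theo = 145.7 g.
At 96.1 % efficiency, m_actual = 0.961 × 145.7 = 140 g.

140 g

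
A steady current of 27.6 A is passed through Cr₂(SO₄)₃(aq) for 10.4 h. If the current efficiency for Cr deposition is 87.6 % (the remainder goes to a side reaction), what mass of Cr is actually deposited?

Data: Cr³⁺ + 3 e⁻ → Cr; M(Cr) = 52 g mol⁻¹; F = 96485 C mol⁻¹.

Q = I·t = 27.60 × 37440 = 1033000 C.
n(e⁻) = 1033000/96485 = 10.71 mol; theoretically n(Cr) = 10.71/3 = 3.570 mol, m_theo = 185.6 g.
At 87.6 % efficiency, m_actual = 0.876 × 185.6 = 163 g.

163 g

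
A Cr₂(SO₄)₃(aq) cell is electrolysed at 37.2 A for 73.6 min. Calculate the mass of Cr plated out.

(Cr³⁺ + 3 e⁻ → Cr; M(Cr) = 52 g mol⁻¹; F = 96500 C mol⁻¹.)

29.5 g

Q = I·t = 37.20 A × 4416.0 s = 164300 C.
n(e⁻) = Q/F = 164300 / 96500 = 1.702 mol.
Cr³⁺ + 3 e⁻ → Cr, so n(Cr) = n(e⁻)/3 = 0.5674 mol.
m = n·M = 0.5674 × 52 = 29.5 g.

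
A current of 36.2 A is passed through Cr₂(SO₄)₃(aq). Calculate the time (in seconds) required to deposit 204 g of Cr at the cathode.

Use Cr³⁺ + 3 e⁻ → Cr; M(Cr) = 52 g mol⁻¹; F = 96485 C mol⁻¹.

n(Cr) = m/M = 204 / 52 = 3.923 mol.
Each Cr atom requires 3 electrons, so n(e⁻) = 3 × 3.923 = 11.77 mol.
Q = n(e⁻)·F = 11.77 × 96485 = 1136000 C.
t = Q/I = 1136000 / 36.20 A = 31370 s.

31400 s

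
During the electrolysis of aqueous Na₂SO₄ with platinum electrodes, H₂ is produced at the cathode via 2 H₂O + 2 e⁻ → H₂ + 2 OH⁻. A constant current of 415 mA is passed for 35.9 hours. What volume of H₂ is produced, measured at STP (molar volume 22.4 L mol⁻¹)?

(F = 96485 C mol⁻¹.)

Q = I·t = 0.4150 A × 129240 s = 53630 C.
n(e⁻) = Q/F = 53630 / 96485 = 0.5559 mol.
2 electrons are transferred per H₂ molecule, so n(H₂) = 0.5559 / 2 = 0.2779 mol.
V = n × V_m = 0.2779 × 22.4 = 6.23 L.

6.23 L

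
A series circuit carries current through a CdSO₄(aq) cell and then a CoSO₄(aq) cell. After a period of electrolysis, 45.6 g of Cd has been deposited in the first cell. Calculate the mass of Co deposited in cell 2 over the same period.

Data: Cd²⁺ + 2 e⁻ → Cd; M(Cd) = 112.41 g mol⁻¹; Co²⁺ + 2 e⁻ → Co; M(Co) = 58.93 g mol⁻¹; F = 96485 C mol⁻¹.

23.9 g

n(Cd) = 45.6 / 112.41 = 0.4057 mol.
Since Cd²⁺ + 2 e⁻ → Cd, n(e⁻) passed = 2 × 0.4057 = 0.8113 mol.
Cells in series carry the same charge, so the same 0.8113 mol of electrons passes through cell 2.
Co²⁺ + 2 e⁻ → Co, so n(Co) = 0.8113 / 2 = 0.4057 mol.
m(Co) = 0.4057 × 58.93 = 23.9 g.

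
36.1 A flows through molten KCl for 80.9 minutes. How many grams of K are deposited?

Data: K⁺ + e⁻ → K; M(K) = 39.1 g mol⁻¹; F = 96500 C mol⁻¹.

71.0 g

Q = I·t = 36.10 A × 4854.0 s = 175200 C.
n(e⁻) = Q/F = 175200 / 96500 = 1.816 mol.
K⁺ + e⁻ → K, so n(K) = n(e⁻)/1 = 1.816 mol.
m = n·M = 1.816 × 39.1 = 71.0 g.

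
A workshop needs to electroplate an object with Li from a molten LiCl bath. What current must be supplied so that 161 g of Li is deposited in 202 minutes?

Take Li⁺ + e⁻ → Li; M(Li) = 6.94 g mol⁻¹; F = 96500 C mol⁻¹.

185 A

n(Li) = 161 / 6.94 = 23.20 mol.
n(e⁻) = 1 × 23.20 = 23.20 mol.
Q = n(e⁻)·F = 23.20 × 96500 = 2239000 C.
I = Q/t = 2239000 / 12120 s = 185 A.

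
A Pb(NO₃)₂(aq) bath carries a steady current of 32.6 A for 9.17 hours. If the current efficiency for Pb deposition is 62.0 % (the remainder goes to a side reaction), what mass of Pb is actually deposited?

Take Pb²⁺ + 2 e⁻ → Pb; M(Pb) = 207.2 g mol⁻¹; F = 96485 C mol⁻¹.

716 g

Q = I·t = 32.60 × 33012 = 1076000 C.
n(e⁻) = 1076000/96485 = 11.15 mol; theoretically n(Pb) = 11.15/2 = 5.577 mol, m_theo = 1156 g.
At 62.0 % efficiency, m_actual = 0.620 × 1156 = 716 g.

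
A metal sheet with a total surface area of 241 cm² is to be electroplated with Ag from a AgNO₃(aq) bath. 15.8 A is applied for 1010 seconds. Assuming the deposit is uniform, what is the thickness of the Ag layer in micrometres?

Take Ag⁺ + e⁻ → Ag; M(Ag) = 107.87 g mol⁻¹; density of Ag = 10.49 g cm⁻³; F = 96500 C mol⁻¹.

Q = I·t = 15.80 × 1010.0 = 15960 C; n(e⁻) = 0.1654 mol.
n(Ag) = n(e⁻)/1 = 0.1654 mol, so m = 0.1654 × 107.87 = 17.84 g.
Volume = m/ρ = 17.84 / 10.49 = 1.700 cm³.
Thickness = V/A = 1.700 / 241 = 0.00706 cm = 70.6 μm.

70.6 μm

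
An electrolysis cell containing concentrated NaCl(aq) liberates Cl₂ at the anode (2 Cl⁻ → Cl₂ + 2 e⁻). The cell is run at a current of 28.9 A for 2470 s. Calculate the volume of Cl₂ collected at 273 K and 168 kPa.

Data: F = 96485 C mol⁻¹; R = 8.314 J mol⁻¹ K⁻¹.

Q = I·t = 28.90 A × 2470.0 s = 71380 C.
n(e⁻) = Q/F = 71380 / 96485 = 0.7398 mol.
2 electrons are transferred per Cl₂ molecule, so n(Cl₂) = 0.7398 / 2 = 0.3699 mol.
V = nRT/P = (0.3699 × 8.314 × 273) / (168 × 10³ Pa) = 0.00500 m³ = 5.00 L.

5.00 L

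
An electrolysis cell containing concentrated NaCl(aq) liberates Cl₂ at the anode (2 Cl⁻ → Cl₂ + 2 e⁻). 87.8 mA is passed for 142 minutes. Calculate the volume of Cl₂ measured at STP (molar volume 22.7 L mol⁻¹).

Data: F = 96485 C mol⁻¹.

Q = I·t = 0.08780 A × 8520.0 s = 748.1 C.
n(e⁻) = Q/F = 748.1 / 96485 = 0.007753 mol.
2 electrons are transferred per Cl₂ molecule, so n(Cl₂) = 0.007753 / 2 = 0.003877 mol.
V = n × V_m = 0.003877 × 22.7 = 0.0880 L.

0.0880 L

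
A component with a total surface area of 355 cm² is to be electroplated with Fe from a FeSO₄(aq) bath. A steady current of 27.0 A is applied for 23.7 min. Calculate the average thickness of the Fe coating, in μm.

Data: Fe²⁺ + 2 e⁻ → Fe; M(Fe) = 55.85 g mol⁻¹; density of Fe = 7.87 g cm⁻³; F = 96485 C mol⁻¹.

39.8 μm

Q = I·t = 27.00 × 1422.0 = 38390 C; n(e⁻) = 0.3979 mol.
n(Fe) = n(e⁻)/2 = 0.1990 mol, so m = 0.1990 × 55.85 = 11.11 g.
Volume = m/ρ = 11.11 / 7.87 = 1.412 cm³.
Thickness = V/A = 1.412 / 355 = 0.00398 cm = 39.8 μm.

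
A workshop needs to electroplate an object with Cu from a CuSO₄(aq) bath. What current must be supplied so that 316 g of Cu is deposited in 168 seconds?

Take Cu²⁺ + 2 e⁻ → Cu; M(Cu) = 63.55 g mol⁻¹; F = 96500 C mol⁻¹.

n(Cu) = 316 / 63.55 = 4.972 mol.
n(e⁻) = 2 × 4.972 = 9.945 mol.
Q = n(e⁻)·F = 9.945 × 96500 = 959700 C.
I = Q/t = 959700 / 168.00 s = 5710 A.

5710 A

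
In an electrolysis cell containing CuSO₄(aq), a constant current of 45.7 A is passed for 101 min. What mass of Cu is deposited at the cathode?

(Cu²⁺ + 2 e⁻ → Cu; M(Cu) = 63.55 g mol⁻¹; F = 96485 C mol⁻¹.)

Q = I·t = 45.70 A × 6060.0 s = 276900 C.
n(e⁻) = Q/F = 276900 / 96485 = 2.870 mol.
Cu²⁺ + 2 e⁻ → Cu, so n(Cu) = n(e⁻)/2 = 1.435 mol.
m = n·M = 1.435 × 63.55 = 91.2 g.

91.2 g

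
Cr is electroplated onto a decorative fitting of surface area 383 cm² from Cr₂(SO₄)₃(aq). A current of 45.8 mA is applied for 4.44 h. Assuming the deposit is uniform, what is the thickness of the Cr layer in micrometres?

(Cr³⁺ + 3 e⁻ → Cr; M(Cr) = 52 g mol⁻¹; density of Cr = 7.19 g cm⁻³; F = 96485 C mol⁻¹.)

0.478 μm

Q = I·t = 0.04580 × 15984 = 732.1 C; n(e⁻) = 0.007587 mol.
n(Cr) = n(e⁻)/3 = 0.002529 mol, so m = 0.002529 × 52 = 0.1315 g.
Volume = m/ρ = 0.1315 / 7.19 = 0.01829 cm³.
Thickness = V/A = 0.01829 / 383 = 4.78 × 10⁻⁵ cm = 0.478 μm.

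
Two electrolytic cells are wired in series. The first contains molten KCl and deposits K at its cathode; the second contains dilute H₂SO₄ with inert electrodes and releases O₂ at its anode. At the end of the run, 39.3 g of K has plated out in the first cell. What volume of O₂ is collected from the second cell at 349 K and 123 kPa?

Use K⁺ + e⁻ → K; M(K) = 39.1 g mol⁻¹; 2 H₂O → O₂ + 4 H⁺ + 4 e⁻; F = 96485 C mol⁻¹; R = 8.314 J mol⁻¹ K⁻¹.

5.93 L

n(K) = 39.3 / 39.1 = 1.005 mol, so n(e⁻) = 1 × 1.005 = 1.005 mol.
The cells are in series, so the same 1.005 mol of electrons passes through the second cell.
2 H₂O → O₂ + 4 H⁺ + 4 e⁻ — 4 mol e⁻ per mol O₂, so n(O₂) = 1.005/4 = 0.2513 mol.
V = nRT/P = (0.2513 × 8.314 × 349) / (123 × 10³) = 0.00593 m³ = 5.93 L.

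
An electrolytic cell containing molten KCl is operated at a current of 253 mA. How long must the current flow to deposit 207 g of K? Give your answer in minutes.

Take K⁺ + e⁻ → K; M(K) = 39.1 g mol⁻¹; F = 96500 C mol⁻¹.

33700 min

n(K) = m/M = 207 / 39.1 = 5.294 mol.
Each K atom requires 1 electron, so n(e⁻) = 1 × 5.294 = 5.294 mol.
Q = n(e⁻)·F = 5.294 × 96500 = 510900 C.
t = Q/I = 510900 / 0.2530 A = 2019000 s = 33700 min.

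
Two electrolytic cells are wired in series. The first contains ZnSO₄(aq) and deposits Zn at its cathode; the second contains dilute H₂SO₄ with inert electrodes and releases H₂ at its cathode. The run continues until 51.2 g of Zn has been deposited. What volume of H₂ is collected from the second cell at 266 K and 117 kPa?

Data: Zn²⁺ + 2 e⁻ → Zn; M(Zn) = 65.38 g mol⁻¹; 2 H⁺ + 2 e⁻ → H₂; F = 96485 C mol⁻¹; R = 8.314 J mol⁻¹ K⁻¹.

n(Zn) = 51.2 / 65.38 = 0.7831 mol, so n(e⁻) = 2 × 0.7831 = 1.566 mol.
The cells are in series, so the same 1.566 mol of electrons passes through the second cell.
2 H⁺ + 2 e⁻ → H₂ — 2 mol e⁻ per mol H₂, so n(H₂) = 1.566/2 = 0.7831 mol.
V = nRT/P = (0.7831 × 8.314 × 266) / (117 × 10³) = 0.0148 m³ = 14.8 L.

14.8 L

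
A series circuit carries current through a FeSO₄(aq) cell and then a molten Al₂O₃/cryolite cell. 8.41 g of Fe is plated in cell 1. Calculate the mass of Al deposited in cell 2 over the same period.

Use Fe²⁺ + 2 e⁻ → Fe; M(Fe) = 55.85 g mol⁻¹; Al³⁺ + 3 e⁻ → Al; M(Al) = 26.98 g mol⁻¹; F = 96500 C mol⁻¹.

n(Fe) = 8.41 / 55.85 = 0.1506 mol.
Since Fe²⁺ + 2 e⁻ → Fe, n(e⁻) passed = 2 × 0.1506 = 0.3012 mol.
Cells in series carry the same charge, so the same 0.3012 mol of electrons passes through cell 2.
Al³⁺ + 3 e⁻ → Al, so n(Al) = 0.3012 / 3 = 0.1004 mol.
m(Al) = 0.1004 × 26.98 = 2.71 g.

2.71 g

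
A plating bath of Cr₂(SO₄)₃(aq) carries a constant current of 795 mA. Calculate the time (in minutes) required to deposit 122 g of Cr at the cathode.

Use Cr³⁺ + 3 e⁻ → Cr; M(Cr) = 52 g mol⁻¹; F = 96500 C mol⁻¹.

14200 min

n(Cr) = m/M = 122 / 52 = 2.346 mol.
Each Cr atom requires 3 electrons, so n(e⁻) = 3 × 2.346 = 7.038 mol.
Q = n(e⁻)·F = 7.038 × 96500 = 679200 C.
t = Q/I = 679200 / 0.7950 A = 854400 s = 14200 min.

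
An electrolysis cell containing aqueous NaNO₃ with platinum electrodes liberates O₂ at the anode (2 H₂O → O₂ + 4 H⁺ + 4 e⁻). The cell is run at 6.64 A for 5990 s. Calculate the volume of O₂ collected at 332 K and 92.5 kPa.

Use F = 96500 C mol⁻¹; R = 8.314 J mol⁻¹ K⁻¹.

3.07 L

Q = I·t = 6.640 A × 5990.0 s = 39770 C.
n(e⁻) = Q/F = 39770 / 96500 = 0.4122 mol.
4 electrons are transferred per O₂ molecule, so n(O₂) = 0.4122 / 4 = 0.1030 mol.
V = nRT/P = (0.1030 × 8.314 × 332) / (92.5 × 10³ Pa) = 0.00307 m³ = 3.07 L.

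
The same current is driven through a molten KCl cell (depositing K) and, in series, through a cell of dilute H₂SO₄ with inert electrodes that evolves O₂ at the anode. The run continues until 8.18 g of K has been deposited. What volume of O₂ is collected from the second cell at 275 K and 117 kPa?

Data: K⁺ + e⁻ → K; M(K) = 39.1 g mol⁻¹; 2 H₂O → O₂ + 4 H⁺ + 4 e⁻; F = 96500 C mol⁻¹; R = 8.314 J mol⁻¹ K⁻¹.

1.02 L

n(K) = 8.18 / 39.1 = 0.2092 mol, so n(e⁻) = 1 × 0.2092 = 0.2092 mol.
The cells are in series, so the same 0.2092 mol of electrons passes through the second cell.
2 H₂O → O₂ + 4 H⁺ + 4 e⁻ — 4 mol e⁻ per mol O₂, so n(O₂) = 0.2092/4 = 0.05230 mol.
V = nRT/P = (0.05230 × 8.314 × 275) / (117 × 10³) = 0.00102 m³ = 1.02 L.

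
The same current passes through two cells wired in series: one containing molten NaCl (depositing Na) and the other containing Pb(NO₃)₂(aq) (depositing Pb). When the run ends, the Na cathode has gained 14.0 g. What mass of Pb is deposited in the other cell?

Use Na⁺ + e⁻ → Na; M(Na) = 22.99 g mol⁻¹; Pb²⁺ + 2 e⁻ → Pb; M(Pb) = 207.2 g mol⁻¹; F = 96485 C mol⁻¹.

63.1 g

n(Na) = 14.0 / 22.99 = 0.6090 mol.
Since Na⁺ + e⁻ → Na, n(e⁻) passed = 1 × 0.6090 = 0.6090 mol.
Cells in series carry the same charge, so the same 0.6090 mol of electrons passes through cell 2.
Pb²⁺ + 2 e⁻ → Pb, so n(Pb) = 0.6090 / 2 = 0.3045 mol.
m(Pb) = 0.3045 × 207.2 = 63.1 g.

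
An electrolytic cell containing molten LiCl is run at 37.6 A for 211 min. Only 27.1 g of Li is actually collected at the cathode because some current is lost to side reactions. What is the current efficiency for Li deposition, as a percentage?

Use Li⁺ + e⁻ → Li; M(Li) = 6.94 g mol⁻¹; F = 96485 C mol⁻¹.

79.1 %

Q = I·t = 37.60 × 12660 = 476000 C; n(e⁻) = 476000/96485 = 4.934 mol.
Theoretical n(Li) = n(e⁻)/1 = 4.934 mol, i.e. m_theo = 4.934 × 6.94 = 34.24 g.
Efficiency = m_actual / m_theo = 27.1 / 34.24 = 79.1 %.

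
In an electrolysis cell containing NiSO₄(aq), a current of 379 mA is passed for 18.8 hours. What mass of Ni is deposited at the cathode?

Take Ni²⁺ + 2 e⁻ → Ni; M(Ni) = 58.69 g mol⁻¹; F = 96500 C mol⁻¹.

Q = I·t = 0.3790 A × 67680 s = 25650 C.
n(e⁻) = Q/F = 25650 / 96500 = 0.2658 mol.
Ni²⁺ + 2 e⁻ → Ni, so n(Ni) = n(e⁻)/2 = 0.1329 mol.
m = n·M = 0.1329 × 58.69 = 7.80 g.

7.80 g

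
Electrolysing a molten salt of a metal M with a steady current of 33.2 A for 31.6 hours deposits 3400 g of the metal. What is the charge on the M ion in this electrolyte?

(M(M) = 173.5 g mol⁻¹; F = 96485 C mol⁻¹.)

+2

Q = I·t = 33.20 A × 113760 s = 3777000 C, so n(e⁻) = 3777000/96485 = 39.14 mol.
n(M) deposited = 3400 / 173.5 = 19.60 mol.
Electrons per atom = n(e⁻)/n(M) = 39.14 / 19.60 = 2.00 ≈ 2, so the ion is M²⁺.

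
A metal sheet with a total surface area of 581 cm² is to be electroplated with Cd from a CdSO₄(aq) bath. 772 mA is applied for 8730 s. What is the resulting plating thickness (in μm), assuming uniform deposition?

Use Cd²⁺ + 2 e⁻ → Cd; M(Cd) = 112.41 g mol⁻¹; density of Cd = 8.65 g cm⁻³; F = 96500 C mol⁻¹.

Q = I·t = 0.7720 × 8730.0 = 6740 C; n(e⁻) = 0.06984 mol.
n(Cd) = n(e⁻)/2 = 0.03492 mol, so m = 0.03492 × 112.41 = 3.925 g.
Volume = m/ρ = 3.925 / 8.65 = 0.4538 cm³.
Thickness = V/A = 0.4538 / 581 = 7.81 × 10⁻⁴ cm = 7.81 μm.

7.81 μm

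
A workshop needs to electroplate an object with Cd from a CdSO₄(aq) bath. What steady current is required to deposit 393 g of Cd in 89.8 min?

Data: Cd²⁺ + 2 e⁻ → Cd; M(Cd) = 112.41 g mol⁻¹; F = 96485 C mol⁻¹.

n(Cd) = 393 / 112.41 = 3.496 mol.
n(e⁻) = 2 × 3.496 = 6.992 mol.
Q = n(e⁻)·F = 6.992 × 96485 = 674600 C.
I = Q/t = 674600 / 5388.0 s = 125 A.

125 A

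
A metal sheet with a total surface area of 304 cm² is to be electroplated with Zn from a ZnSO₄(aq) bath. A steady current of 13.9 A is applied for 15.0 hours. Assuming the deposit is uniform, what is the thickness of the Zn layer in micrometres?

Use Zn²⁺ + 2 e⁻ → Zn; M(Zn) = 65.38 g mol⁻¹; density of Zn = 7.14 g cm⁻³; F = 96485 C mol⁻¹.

1170 μm

Q = I·t = 13.90 × 54000 = 750600 C; n(e⁻) = 7.779 mol.
n(Zn) = n(e⁻)/2 = 3.890 mol, so m = 3.890 × 65.38 = 254.3 g.
Volume = m/ρ = 254.3 / 7.14 = 35.62 cm³.
Thickness = V/A = 35.62 / 304 = 0.117 cm = 1170 μm.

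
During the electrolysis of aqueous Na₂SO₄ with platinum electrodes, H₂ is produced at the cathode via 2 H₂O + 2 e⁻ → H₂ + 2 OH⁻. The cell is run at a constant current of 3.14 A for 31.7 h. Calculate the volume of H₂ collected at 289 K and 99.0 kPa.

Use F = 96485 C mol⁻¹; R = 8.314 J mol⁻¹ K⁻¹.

Q = I·t = 3.140 A × 114120 s = 358300 C.
n(e⁻) = Q/F = 358300 / 96485 = 3.714 mol.
2 electrons are transferred per H₂ molecule, so n(H₂) = 3.714 / 2 = 1.857 mol.
V = nRT/P = (1.857 × 8.314 × 289) / (99.0 × 10³ Pa) = 0.0451 m³ = 45.1 L.

45.1 L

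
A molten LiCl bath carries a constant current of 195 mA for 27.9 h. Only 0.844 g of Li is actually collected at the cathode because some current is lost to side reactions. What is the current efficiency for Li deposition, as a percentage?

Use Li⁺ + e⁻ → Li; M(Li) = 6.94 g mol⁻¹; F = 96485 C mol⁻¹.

Q = I·t = 0.1950 × 100440 = 19590 C; n(e⁻) = 19590/96485 = 0.2030 mol.
Theoretical n(Li) = n(e⁻)/1 = 0.2030 mol, i.e. m_theo = 0.2030 × 6.94 = 1.409 g.
Efficiency = m_actual / m_theo = 0.844 / 1.409 = 59.9 %.

59.9 %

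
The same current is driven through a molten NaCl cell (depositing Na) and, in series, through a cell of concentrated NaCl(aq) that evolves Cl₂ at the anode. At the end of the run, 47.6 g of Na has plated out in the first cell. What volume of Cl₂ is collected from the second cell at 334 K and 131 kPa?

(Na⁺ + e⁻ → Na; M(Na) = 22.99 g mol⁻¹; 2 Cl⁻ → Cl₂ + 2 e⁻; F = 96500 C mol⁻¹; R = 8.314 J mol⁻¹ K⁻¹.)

n(Na) = 47.6 / 22.99 = 2.070 mol, so n(e⁻) = 1 × 2.070 = 2.070 mol.
The cells are in series, so the same 2.070 mol of electrons passes through the second cell.
2 Cl⁻ → Cl₂ + 2 e⁻ — 2 mol e⁻ per mol Cl₂, so n(Cl₂) = 2.070/2 = 1.035 mol.
V = nRT/P = (1.035 × 8.314 × 334) / (131 × 10³) = 0.0219 m³ = 21.9 L.

21.9 L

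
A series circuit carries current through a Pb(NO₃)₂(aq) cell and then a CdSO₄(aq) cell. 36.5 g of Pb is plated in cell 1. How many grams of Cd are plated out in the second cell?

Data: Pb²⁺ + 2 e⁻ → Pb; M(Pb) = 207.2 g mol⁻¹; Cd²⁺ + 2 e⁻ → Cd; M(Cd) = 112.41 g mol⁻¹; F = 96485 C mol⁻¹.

19.8 g

n(Pb) = 36.5 / 207.2 = 0.1762 mol.
Since Pb²⁺ + 2 e⁻ → Pb, n(e⁻) passed = 2 × 0.1762 = 0.3523 mol.
Cells in series carry the same charge, so the same 0.3523 mol of electrons passes through cell 2.
Cd²⁺ + 2 e⁻ → Cd, so n(Cd) = 0.3523 / 2 = 0.1762 mol.
m(Cd) = 0.1762 × 112.41 = 19.8 g.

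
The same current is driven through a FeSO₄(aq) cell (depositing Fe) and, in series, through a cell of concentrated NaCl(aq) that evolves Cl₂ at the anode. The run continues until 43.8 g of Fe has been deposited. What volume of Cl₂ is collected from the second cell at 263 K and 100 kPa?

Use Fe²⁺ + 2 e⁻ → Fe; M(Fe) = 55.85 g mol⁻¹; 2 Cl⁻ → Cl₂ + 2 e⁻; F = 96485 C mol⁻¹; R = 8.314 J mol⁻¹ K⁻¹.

n(Fe) = 43.8 / 55.85 = 0.7842 mol, so n(e⁻) = 2 × 0.7842 = 1.568 mol.
The cells are in series, so the same 1.568 mol of electrons passes through the second cell.
2 Cl⁻ → Cl₂ + 2 e⁻ — 2 mol e⁻ per mol Cl₂, so n(Cl₂) = 1.568/2 = 0.7842 mol.
V = nRT/P = (0.7842 × 8.314 × 263) / (100 × 10³) = 0.0171 m³ = 17.1 L.

17.1 L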